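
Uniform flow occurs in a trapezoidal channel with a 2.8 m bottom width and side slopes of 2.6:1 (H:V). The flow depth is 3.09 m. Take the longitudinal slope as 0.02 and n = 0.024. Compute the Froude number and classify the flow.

supercritical

With bottom width b = 2.8 m and side slope z = 2.6: A = (b + zy)y = (2.8 + 2.6×3.09)×3.09 = 33.48 m²; P = b + 2y√(1+z²) = 2.8 + 2×3.09×2.786 = 20.02 m.
Hydraulic radius R = A/P = 33.48/20.02 = 1.673 m.
V = (1/n) R^(2/3) √S = (1/0.024) × 1.673^(2/3) × √0.02 = 8.303 m/s. Hydraulic depth D_h = A/T = 33.48/18.87 = 1.774 m.
Froude number Fr = V/√(g·D_h) = 8.303/√(9.81×1.774) = 1.99, which is greater than 1, so the flow is supercritical.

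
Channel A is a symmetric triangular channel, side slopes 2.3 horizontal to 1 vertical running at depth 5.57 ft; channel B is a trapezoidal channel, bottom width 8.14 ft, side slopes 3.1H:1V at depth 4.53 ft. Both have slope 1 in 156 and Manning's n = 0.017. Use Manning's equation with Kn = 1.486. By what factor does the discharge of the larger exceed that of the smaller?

Channel A: For a triangular section with side slope z = 2.3: A = zy² = 2.3×5.57² = 71.36 ft²; P = 2y√(1+z²) = 2×5.57×2.508 = 27.94 ft. Hydraulic radius R = A/P = 71.36/27.94 = 2.554 ft. Q_A = (1.486/0.017)·71.36·2.554^(2/3)·√0.00641 = 933.1 ft³/s.
Channel B: With bottom width b = 8.14 ft and side slope z = 3.1: A = (b + zy)y = (8.14 + 3.1×4.53)×4.53 = 100.5 ft²; P = b + 2y√(1+z²) = 8.14 + 2×4.53×3.257 = 37.65 ft. Hydraulic radius R = A/P = 100.5/37.65 = 2.669 ft. Q_B = (1.486/0.017)·100.5·2.669^(2/3)·√0.00641 = 1353 ft³/s.
The larger discharge is 1353 ft³/s and the smaller is 933.1 ft³/s; the ratio is 1.45.

1.45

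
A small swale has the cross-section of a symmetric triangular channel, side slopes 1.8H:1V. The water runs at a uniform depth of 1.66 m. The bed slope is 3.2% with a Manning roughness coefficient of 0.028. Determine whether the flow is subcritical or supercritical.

For a triangular section with side slope z = 1.8: A = zy² = 1.8×1.66² = 4.96 m²; P = 2y√(1+z²) = 2×1.66×2.059 = 6.836 m.
Hydraulic radius R = A/P = 4.96/6.836 = 0.7256 m.
V = (1/n) R^(2/3) √S = (1/0.028) × 0.7256^(2/3) × √0.032 = 5.159 m/s. Hydraulic depth D_h = A/T = 4.96/5.976 = 0.83 m.
Froude number Fr = V/√(g·D_h) = 5.159/√(9.81×0.83) = 1.81, which is greater than 1, so the flow is supercritical.

supercritical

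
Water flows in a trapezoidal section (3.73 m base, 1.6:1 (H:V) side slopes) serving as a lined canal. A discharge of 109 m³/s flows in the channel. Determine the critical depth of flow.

At critical depth, Q² T / (g A³) = 1, i.e. A³/T = Q²/g = 109²/9.81 = 1211.
Trying y = 3.5 m: A³/T = 2332 — high.
Trying y = 2.97 m: A³/T = 1208 — ≈ 1211.

y_c = 2.97 m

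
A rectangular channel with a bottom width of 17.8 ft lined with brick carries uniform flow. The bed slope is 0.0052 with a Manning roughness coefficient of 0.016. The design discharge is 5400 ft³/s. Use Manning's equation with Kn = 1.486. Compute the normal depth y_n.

Manning's equation rearranged: A R^(2/3) = nQ / (1.486·√S) = 0.016 × 5400 / (1.486 × √0.0052) = 806.3.
Trying y = 12.9 ft: A R^(2/3) = 695.1 — short.
Trying y = 14.5 ft: A R^(2/3) = 805.7 — matches.

y_n = 14.5 ft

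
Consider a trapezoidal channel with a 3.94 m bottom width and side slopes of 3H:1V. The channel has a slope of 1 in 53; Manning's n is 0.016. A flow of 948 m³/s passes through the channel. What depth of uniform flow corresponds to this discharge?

Manning's equation rearranged: A R^(2/3) = nQ / (1·√S) = 0.016 × 948 / (√0.01887) = 110.4.
At y = 3.08 m: A R^(2/3) = 58.58 — low.
At y = 4.05 m: A R^(2/3) = 110.4 — ≈ 110.4.

y_n = 4.05 m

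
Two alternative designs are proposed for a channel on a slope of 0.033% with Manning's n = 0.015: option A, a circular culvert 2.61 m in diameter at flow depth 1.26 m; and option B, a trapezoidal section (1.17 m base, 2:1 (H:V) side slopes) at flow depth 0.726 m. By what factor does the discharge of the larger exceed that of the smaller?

1.74

Channel A: For a circular section of diameter D = 2.61 m at depth y = 1.26 m, the central angle is θ = 2 arccos(1 − 2y/D) = 3.073 rad. Then A = (D²/8)(θ − sin θ) = 2.558 m² and P = Dθ/2 = 4.01 m. Hydraulic radius R = A/P = 2.558/4.01 = 0.6379 m. Q_A = (1/0.015)·2.558·0.6379^(2/3)·√0.00033 = 2.295 m³/s.
Channel B: With bottom width b = 1.17 m and side slope z = 2: A = (b + zy)y = (1.17 + 2×0.726)×0.726 = 1.904 m²; P = b + 2y√(1+z²) = 1.17 + 2×0.726×2.236 = 4.417 m. Hydraulic radius R = A/P = 1.904/4.417 = 0.431 m. Q_B = (1/0.015)·1.904·0.431^(2/3)·√0.00033 = 1.315 m³/s.
The larger discharge is 2.295 m³/s and the smaller is 1.315 m³/s; the ratio is 1.74.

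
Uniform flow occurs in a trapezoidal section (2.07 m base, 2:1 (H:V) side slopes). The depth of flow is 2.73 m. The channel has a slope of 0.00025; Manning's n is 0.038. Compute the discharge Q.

Q = 10.9 m³/s

With bottom width b = 2.07 m and side slope z = 2: A = (b + zy)y = (2.07 + 2×2.73)×2.73 = 20.56 m²; P = b + 2y√(1+z²) = 2.07 + 2×2.73×2.236 = 14.28 m.
Hydraulic radius R = A/P = 20.56/14.28 = 1.44 m.
Manning's equation: Q = (1/n) A R^(2/3) S^(1/2) = (1/0.038) × 20.56 × 1.44^(2/3) × 0.00025^(1/2) = 10.9 m³/s.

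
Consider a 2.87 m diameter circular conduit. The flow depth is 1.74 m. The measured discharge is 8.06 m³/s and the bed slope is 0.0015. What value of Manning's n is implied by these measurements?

n = 0.017

For a circular section of diameter D = 2.87 m at depth y = 1.74 m, the central angle is θ = 2 arccos(1 − 2y/D) = 3.57 rad. Then A = (D²/8)(θ − sin θ) = 4.103 m² and P = Dθ/2 = 5.123 m.
Hydraulic radius R = A/P = 4.103/5.123 = 0.801 m.
Rearranging Manning's equation: n = (1/Q) A R^(2/3) S^(1/2) = (1/8.06) × 4.103 × 0.801^(2/3) × √0.0015 = 0.017.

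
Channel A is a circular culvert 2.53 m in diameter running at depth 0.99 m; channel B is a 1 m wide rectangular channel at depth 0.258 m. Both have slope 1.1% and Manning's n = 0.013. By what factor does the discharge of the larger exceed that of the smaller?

Channel A: For a circular section of diameter D = 2.53 m at depth y = 0.99 m, the central angle is θ = 2 arccos(1 − 2y/D) = 2.703 rad. Then A = (D²/8)(θ − sin θ) = 1.823 m² and P = Dθ/2 = 3.42 m. Hydraulic radius R = A/P = 1.823/3.42 = 0.5332 m. Q_A = (1/0.013)·1.823·0.5332^(2/3)·√0.011 = 9.673 m³/s.
Channel B: Flow area A = b·y = 1 × 0.258 = 0.258 m². Wetted perimeter P = b + 2y = 1 + 2×0.258 = 1.516 m. Hydraulic radius R = A/P = 0.258/1.516 = 0.1702 m. Q_B = (1/0.013)·0.258·0.1702^(2/3)·√0.011 = 0.6392 m³/s.
The larger discharge is 9.673 m³/s and the smaller is 0.6392 m³/s; the ratio is 15.1.

15.1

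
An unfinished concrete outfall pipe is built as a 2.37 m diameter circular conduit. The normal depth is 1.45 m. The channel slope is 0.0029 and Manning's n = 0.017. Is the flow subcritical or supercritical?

For a circular section of diameter D = 2.37 m at depth y = 1.45 m, the central angle is θ = 2 arccos(1 − 2y/D) = 3.593 rad. Then A = (D²/8)(θ − sin θ) = 2.829 m² and P = Dθ/2 = 4.257 m.
Hydraulic radius R = A/P = 2.829/4.257 = 0.6644 m.
V = (1/n) R^(2/3) √S = (1/0.017) × 0.6644^(2/3) × √0.0029 = 2.412 m/s. Hydraulic depth D_h = A/T = 2.829/2.31 = 1.224 m.
Froude number Fr = V/√(g·D_h) = 2.412/√(9.81×1.224) = 0.696, which is less than 1, so the flow is subcritical.

subcritical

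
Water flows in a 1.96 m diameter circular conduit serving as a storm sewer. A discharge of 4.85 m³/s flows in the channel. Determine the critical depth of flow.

y_c = 1.06 m

At critical depth, Q² T / (g A³) = 1, i.e. A³/T = Q²/g = 4.85²/9.81 = 2.398.
Trying y = 0.829 m: A³/T = 0.9234 — short.
Trying y = 1.35 m: A³/T = 5.997 — over.
Trying y = 1.06 m: A³/T = 2.364 — matches.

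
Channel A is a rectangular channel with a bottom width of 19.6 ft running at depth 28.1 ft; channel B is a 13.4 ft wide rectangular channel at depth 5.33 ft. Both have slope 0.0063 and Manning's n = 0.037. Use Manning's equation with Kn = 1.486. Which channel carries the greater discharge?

channel A

Channel A: Flow area A = b·y = 19.6 × 28.1 = 550.8 ft². Wetted perimeter P = b + 2y = 19.6 + 2×28.1 = 75.8 ft. Hydraulic radius R = A/P = 550.8/75.8 = 7.266 ft. Q_A = (1.486/0.037)·550.8·7.266^(2/3)·√0.0063 = 6586 ft³/s.
Channel B: Flow area A = b·y = 13.4 × 5.33 = 71.42 ft². Wetted perimeter P = b + 2y = 13.4 + 2×5.33 = 24.06 ft. Hydraulic radius R = A/P = 71.42/24.06 = 2.968 ft. Q_B = (1.486/0.037)·71.42·2.968^(2/3)·√0.0063 = 470.3 ft³/s.
Q_A = 6586 ft³/s vs Q_B = 470.3 ft³/s, so channel A carries more.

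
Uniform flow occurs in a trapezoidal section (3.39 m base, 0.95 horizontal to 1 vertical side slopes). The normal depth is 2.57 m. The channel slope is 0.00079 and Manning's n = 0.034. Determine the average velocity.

With bottom width b = 3.39 m and side slope z = 0.95: A = (b + zy)y = (3.39 + 0.95×2.57)×2.57 = 14.99 m²; P = b + 2y√(1+z²) = 3.39 + 2×2.57×1.379 = 10.48 m.
Hydraulic radius R = A/P = 14.99/10.48 = 1.43 m.
From Manning's equation, V = (1/n) R^(2/3) S^(1/2) = (1/0.034) × 1.43^(2/3) × 0.00079^(1/2) = 1.05 m/s.

V = 1.05 m/s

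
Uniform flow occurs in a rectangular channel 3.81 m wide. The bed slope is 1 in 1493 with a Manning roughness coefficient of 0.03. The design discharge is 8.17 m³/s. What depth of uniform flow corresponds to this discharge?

Manning's equation rearranged: A R^(2/3) = nQ / (1·√S) = 0.03 × 8.17 / (√0.0006698) = 9.471.
At y = 1.93 m: A R^(2/3) = 7.149 — short.
At y = 2.39 m: A R^(2/3) = 9.467 — ≈ 9.471.

y_n = 2.39 m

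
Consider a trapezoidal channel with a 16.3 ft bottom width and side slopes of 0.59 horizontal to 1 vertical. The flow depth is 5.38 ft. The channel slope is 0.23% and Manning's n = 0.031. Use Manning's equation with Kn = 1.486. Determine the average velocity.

V = 5.44 ft/s

With bottom width b = 16.3 ft and side slope z = 0.59: A = (b + zy)y = (16.3 + 0.59×5.38)×5.38 = 104.8 ft²; P = b + 2y√(1+z²) = 16.3 + 2×5.38×1.161 = 28.79 ft.
Hydraulic radius R = A/P = 104.8/28.79 = 3.639 ft.
From Manning's equation, V = (1.486/n) R^(2/3) S^(1/2) = (1.486/0.031) × 3.639^(2/3) × 0.0023^(1/2) = 5.44 ft/s.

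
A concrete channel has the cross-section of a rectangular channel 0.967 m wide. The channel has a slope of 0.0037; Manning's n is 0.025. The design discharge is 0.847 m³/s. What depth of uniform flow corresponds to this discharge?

y_n = 0.801 m

Manning's equation rearranged: A R^(2/3) = nQ / (1·√S) = 0.025 × 0.847 / (√0.0037) = 0.3481.
Trying y = 0.887 m: A R^(2/3) = 0.3953 — high.
Trying y = 0.801 m: A R^(2/3) = 0.3483 — matches.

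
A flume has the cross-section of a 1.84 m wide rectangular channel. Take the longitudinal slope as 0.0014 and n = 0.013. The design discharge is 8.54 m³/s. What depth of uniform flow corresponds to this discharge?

y_n = 2.16 m

Manning's equation rearranged: A R^(2/3) = nQ / (1·√S) = 0.013 × 8.54 / (√0.0014) = 2.967.
Try y = 2.54 m: A R^(2/3) = 3.598 — high.
Try y = 2.16 m: A R^(2/3) = 2.968 — ≈ 2.967.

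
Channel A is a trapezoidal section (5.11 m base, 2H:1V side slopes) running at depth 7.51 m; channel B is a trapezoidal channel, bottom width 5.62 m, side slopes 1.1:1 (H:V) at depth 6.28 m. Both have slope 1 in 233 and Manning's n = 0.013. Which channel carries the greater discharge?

Channel A: With bottom width b = 5.11 m and side slope z = 2: A = (b + zy)y = (5.11 + 2×7.51)×7.51 = 151.2 m²; P = b + 2y√(1+z²) = 5.11 + 2×7.51×2.236 = 38.7 m. Hydraulic radius R = A/P = 151.2/38.7 = 3.907 m. Q_A = (1/0.013)·151.2·3.907^(2/3)·√0.004292 = 1890 m³/s.
Channel B: With bottom width b = 5.62 m and side slope z = 1.1: A = (b + zy)y = (5.62 + 1.1×6.28)×6.28 = 78.68 m²; P = b + 2y√(1+z²) = 5.62 + 2×6.28×1.487 = 24.29 m. Hydraulic radius R = A/P = 78.68/24.29 = 3.239 m. Q_B = (1/0.013)·78.68·3.239^(2/3)·√0.004292 = 867.9 m³/s.
Q_A = 1890 m³/s vs Q_B = 867.9 m³/s, so channel A carries more.

channel A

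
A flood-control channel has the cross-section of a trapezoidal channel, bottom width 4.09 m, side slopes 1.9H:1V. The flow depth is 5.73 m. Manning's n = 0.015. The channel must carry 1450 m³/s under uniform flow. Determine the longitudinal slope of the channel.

S = 0.0149

With bottom width b = 4.09 m and side slope z = 1.9: A = (b + zy)y = (4.09 + 1.9×5.73)×5.73 = 85.82 m²; P = b + 2y√(1+z²) = 4.09 + 2×5.73×2.147 = 28.7 m.
Hydraulic radius R = A/P = 85.82/28.7 = 2.991 m.
From Manning's equation, S = [nQ / (1 A R^(2/3))]² = [0.015 × 1450 / (1 × 85.82 × 2.991^(2/3))]² = 0.0149.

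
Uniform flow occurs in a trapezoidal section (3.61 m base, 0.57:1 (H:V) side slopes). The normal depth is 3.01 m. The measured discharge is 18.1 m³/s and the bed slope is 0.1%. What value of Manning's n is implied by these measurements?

n = 0.037

With bottom width b = 3.61 m and side slope z = 0.57: A = (b + zy)y = (3.61 + 0.57×3.01)×3.01 = 16.03 m²; P = b + 2y√(1+z²) = 3.61 + 2×3.01×1.151 = 10.54 m.
Hydraulic radius R = A/P = 16.03/10.54 = 1.521 m.
Rearranging Manning's equation: n = (1/Q) A R^(2/3) S^(1/2) = (1/18.1) × 16.03 × 1.521^(2/3) × √0.001 = 0.037.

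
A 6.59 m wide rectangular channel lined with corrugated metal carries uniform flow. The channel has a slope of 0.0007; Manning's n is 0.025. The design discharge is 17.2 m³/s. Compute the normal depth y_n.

Manning's equation rearranged: A R^(2/3) = nQ / (1·√S) = 0.025 × 17.2 / (√0.0007) = 16.25.
Try y = 2.44 m: A R^(2/3) = 20.14 — high.
Try y = 1.78 m: A R^(2/3) = 12.92 — low.
Try y = 2.09 m: A R^(2/3) = 16.23 — ≈ 16.25.

y_n = 2.09 m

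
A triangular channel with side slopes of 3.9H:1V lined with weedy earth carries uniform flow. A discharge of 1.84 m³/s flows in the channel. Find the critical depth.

y_c = 0.539 m

At critical depth, Q² T / (g A³) = 1, i.e. A³/T = Q²/g = 1.84²/9.81 = 0.3451.
Trying y = 0.646 m: A³/T = 0.8556 — over.
Trying y = 0.539 m: A³/T = 0.346 — ≈ 0.3451.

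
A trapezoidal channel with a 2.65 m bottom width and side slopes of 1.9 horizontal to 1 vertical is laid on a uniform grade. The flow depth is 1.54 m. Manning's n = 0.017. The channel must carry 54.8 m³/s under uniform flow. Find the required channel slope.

S = 0.013

With bottom width b = 2.65 m and side slope z = 1.9: A = (b + zy)y = (2.65 + 1.9×1.54)×1.54 = 8.587 m²; P = b + 2y√(1+z²) = 2.65 + 2×1.54×2.147 = 9.263 m.
Hydraulic radius R = A/P = 8.587/9.263 = 0.927 m.
From Manning's equation, S = [nQ / (1 A R^(2/3))]² = [0.017 × 54.8 / (1 × 8.587 × 0.927^(2/3))]² = 0.013.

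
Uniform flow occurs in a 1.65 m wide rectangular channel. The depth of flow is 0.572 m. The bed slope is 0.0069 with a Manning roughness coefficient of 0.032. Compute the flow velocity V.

V = 1.26 m/s

Flow area A = b·y = 1.65 × 0.572 = 0.9438 m². Wetted perimeter P = b + 2y = 1.65 + 2×0.572 = 2.794 m.
Hydraulic radius R = A/P = 0.9438/2.794 = 0.3378 m.
From Manning's equation, V = (1/n) R^(2/3) S^(1/2) = (1/0.032) × 0.3378^(2/3) × 0.0069^(1/2) = 1.26 m/s.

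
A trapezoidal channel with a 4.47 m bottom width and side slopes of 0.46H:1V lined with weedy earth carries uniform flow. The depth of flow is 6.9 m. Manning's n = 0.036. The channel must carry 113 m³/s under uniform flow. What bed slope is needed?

With bottom width b = 4.47 m and side slope z = 0.46: A = (b + zy)y = (4.47 + 0.46×6.9)×6.9 = 52.74 m²; P = b + 2y√(1+z²) = 4.47 + 2×6.9×1.101 = 19.66 m.
Hydraulic radius R = A/P = 52.74/19.66 = 2.683 m.
From Manning's equation, S = [nQ / (1 A R^(2/3))]² = [0.036 × 113 / (1 × 52.74 × 2.683^(2/3))]² = 0.0016.

S = 0.0016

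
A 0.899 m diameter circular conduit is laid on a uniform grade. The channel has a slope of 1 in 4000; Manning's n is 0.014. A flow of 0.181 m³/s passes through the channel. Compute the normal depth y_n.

y_n = 0.545 m

Manning's equation rearranged: A R^(2/3) = nQ / (1·√S) = 0.014 × 0.181 / (√0.00025) = 0.1603.
Trying y = 0.634 m: A R^(2/3) = 0.1984 — high.
Trying y = 0.395 m: A R^(2/3) = 0.09368 — low.
Trying y = 0.545 m: A R^(2/3) = 0.1601 — close enough.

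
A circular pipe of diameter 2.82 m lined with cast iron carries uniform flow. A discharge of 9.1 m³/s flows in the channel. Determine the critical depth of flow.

y_c = 1.32 m

At critical depth, Q² T / (g A³) = 1, i.e. A³/T = Q²/g = 9.1²/9.81 = 8.441.
Trying y = 0.943 m: A³/T = 2.305 — low.
Trying y = 1.56 m: A³/T = 15.89 — high.
Trying y = 1.32 m: A³/T = 8.394 — ≈ 8.441.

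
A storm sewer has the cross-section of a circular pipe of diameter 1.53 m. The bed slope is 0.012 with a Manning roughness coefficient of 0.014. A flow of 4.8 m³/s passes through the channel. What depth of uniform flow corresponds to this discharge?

Manning's equation rearranged: A R^(2/3) = nQ / (1·√S) = 0.014 × 4.8 / (√0.012) = 0.6134.
Try y = 0.61 m: A R^(2/3) = 0.3245 — low.
Try y = 1.09 m: A R^(2/3) = 0.8297 — high.
Try y = 0.884 m: A R^(2/3) = 0.6139 — ≈ 0.6134.

y_n = 0.884 m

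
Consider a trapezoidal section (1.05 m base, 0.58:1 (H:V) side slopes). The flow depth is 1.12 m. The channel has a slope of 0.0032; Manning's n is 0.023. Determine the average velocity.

V = 1.6 m/s

With bottom width b = 1.05 m and side slope z = 0.58: A = (b + zy)y = (1.05 + 0.58×1.12)×1.12 = 1.904 m²; P = b + 2y√(1+z²) = 1.05 + 2×1.12×1.156 = 3.64 m.
Hydraulic radius R = A/P = 1.904/3.64 = 0.523 m.
From Manning's equation, V = (1/n) R^(2/3) S^(1/2) = (1/0.023) × 0.523^(2/3) × 0.0032^(1/2) = 1.6 m/s.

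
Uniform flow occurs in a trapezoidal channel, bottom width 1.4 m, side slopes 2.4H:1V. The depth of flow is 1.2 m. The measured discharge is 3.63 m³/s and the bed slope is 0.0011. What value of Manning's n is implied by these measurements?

With bottom width b = 1.4 m and side slope z = 2.4: A = (b + zy)y = (1.4 + 2.4×1.2)×1.2 = 5.136 m²; P = b + 2y√(1+z²) = 1.4 + 2×1.2×2.6 = 7.64 m.
Hydraulic radius R = A/P = 5.136/7.64 = 0.6723 m.
Rearranging Manning's equation: n = (1/Q) A R^(2/3) S^(1/2) = (1/3.63) × 5.136 × 0.6723^(2/3) × √0.0011 = 0.036.

n = 0.036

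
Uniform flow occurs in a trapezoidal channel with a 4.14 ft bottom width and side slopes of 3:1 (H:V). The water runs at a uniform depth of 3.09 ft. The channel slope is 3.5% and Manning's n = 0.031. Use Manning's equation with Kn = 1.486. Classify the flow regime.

With bottom width b = 4.14 ft and side slope z = 3: A = (b + zy)y = (4.14 + 3×3.09)×3.09 = 41.44 ft²; P = b + 2y√(1+z²) = 4.14 + 2×3.09×3.162 = 23.68 ft.
Hydraulic radius R = A/P = 41.44/23.68 = 1.75 ft.
V = (1.486/n) R^(2/3) √S = (1.486/0.031) × 1.75^(2/3) × √0.035 = 13.02 ft/s. Hydraulic depth D_h = A/T = 41.44/22.68 = 1.827 ft.
Froude number Fr = V/√(g·D_h) = 13.02/√(32.2×1.827) = 1.7, which is greater than 1, so the flow is supercritical.

supercritical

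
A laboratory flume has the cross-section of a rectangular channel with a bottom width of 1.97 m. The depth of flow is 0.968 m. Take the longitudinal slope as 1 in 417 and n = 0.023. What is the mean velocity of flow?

Flow area A = b·y = 1.97 × 0.968 = 1.907 m². Wetted perimeter P = b + 2y = 1.97 + 2×0.968 = 3.906 m.
Hydraulic radius R = A/P = 1.907/3.906 = 0.4882 m.
From Manning's equation, V = (1/n) R^(2/3) S^(1/2) = (1/0.023) × 0.4882^(2/3) × 0.002398^(1/2) = 1.32 m/s.

V = 1.32 m/s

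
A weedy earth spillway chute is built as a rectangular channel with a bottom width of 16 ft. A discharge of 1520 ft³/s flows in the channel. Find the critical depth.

For a rectangular channel, critical depth y_c = (q²/g)^(1/3) where q = Q/b = 1520/16 = 95 ft²/s.
So y_c = (95²/32.2)^(1/3) = 6.54 ft.

y_c = 6.54 ft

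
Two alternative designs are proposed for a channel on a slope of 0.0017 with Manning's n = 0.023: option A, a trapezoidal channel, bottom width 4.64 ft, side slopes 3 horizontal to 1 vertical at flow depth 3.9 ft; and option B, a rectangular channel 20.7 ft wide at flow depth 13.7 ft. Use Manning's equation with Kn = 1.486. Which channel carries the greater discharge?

channel B

Channel A: With bottom width b = 4.64 ft and side slope z = 3: A = (b + zy)y = (4.64 + 3×3.9)×3.9 = 63.73 ft²; P = b + 2y√(1+z²) = 4.64 + 2×3.9×3.162 = 29.31 ft. Hydraulic radius R = A/P = 63.73/29.31 = 2.175 ft. Q_A = (1.486/0.023)·63.73·2.175^(2/3)·√0.0017 = 284.9 ft³/s.
Channel B: Flow area A = b·y = 20.7 × 13.7 = 283.6 ft². Wetted perimeter P = b + 2y = 20.7 + 2×13.7 = 48.1 ft. Hydraulic radius R = A/P = 283.6/48.1 = 5.896 ft. Q_B = (1.486/0.023)·283.6·5.896^(2/3)·√0.0017 = 2465 ft³/s.
Q_A = 284.9 ft³/s vs Q_B = 2465 ft³/s, so channel B carries more.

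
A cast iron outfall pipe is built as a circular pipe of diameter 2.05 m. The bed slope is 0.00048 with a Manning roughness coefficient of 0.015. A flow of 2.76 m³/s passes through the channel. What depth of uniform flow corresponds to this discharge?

y_n = 1.51 m

Manning's equation rearranged: A R^(2/3) = nQ / (1·√S) = 0.015 × 2.76 / (√0.00048) = 1.89.
Try y = 1.23 m: A R^(2/3) = 1.42 — low.
Try y = 1.51 m: A R^(2/3) = 1.887 — close enough.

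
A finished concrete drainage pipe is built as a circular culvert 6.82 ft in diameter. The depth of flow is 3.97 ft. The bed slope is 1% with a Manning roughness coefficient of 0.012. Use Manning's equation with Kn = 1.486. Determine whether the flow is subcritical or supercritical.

supercritical

For a circular section of diameter D = 6.82 ft at depth y = 3.97 ft, the central angle is θ = 2 arccos(1 − 2y/D) = 3.472 rad. Then A = (D²/8)(θ − sin θ) = 22.07 ft² and P = Dθ/2 = 11.84 ft.
Hydraulic radius R = A/P = 22.07/11.84 = 1.864 ft.
V = (1.486/n) R^(2/3) √S = (1.486/0.012) × 1.864^(2/3) × √0.01 = 18.76 ft/s. Hydraulic depth D_h = A/T = 22.07/6.727 = 3.28 ft.
Froude number Fr = V/√(g·D_h) = 18.76/√(32.2×3.28) = 1.83, which is greater than 1, so the flow is supercritical.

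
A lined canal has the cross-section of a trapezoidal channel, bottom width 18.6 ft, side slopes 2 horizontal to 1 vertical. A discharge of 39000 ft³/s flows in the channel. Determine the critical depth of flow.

At critical depth, Q² T / (g A³) = 1, i.e. A³/T = Q²/g = 39000²/32.2 = 47240000.
Try y = 30.7 ft: A³/T = 104800000 — too large.
Try y = 19.7 ft: A³/T = 15320000 — too small.
Try y = 25.6 ft: A³/T = 47150000 — matches.

y_c = 25.6 ft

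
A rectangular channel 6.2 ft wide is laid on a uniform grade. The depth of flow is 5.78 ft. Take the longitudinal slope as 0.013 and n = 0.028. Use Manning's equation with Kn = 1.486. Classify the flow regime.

Flow area A = b·y = 6.2 × 5.78 = 35.84 ft². Wetted perimeter P = b + 2y = 6.2 + 2×5.78 = 17.76 ft.
Hydraulic radius R = A/P = 35.84/17.76 = 2.018 ft.
V = (1.486/n) R^(2/3) √S = (1.486/0.028) × 2.018^(2/3) × √0.013 = 9.662 ft/s. Hydraulic depth D_h = A/T = 35.84/6.2 = 5.78 ft.
Froude number Fr = V/√(g·D_h) = 9.662/√(32.2×5.78) = 0.708, which is less than 1, so the flow is subcritical.

subcritical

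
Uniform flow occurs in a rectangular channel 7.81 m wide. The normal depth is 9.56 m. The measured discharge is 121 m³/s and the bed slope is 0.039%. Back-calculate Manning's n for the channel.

n = 0.024

Flow area A = b·y = 7.81 × 9.56 = 74.66 m². Wetted perimeter P = b + 2y = 7.81 + 2×9.56 = 26.93 m.
Hydraulic radius R = A/P = 74.66/26.93 = 2.773 m.
Rearranging Manning's equation: n = (1/Q) A R^(2/3) S^(1/2) = (1/121) × 74.66 × 2.773^(2/3) × √0.00039 = 0.024.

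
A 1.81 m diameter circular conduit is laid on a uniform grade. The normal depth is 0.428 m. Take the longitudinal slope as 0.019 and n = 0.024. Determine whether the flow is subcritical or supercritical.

For a circular section of diameter D = 1.81 m at depth y = 0.428 m, the central angle is θ = 2 arccos(1 − 2y/D) = 2.031 rad. Then A = (D²/8)(θ − sin θ) = 0.465 m² and P = Dθ/2 = 1.838 m.
Hydraulic radius R = A/P = 0.465/1.838 = 0.2529 m.
V = (1/n) R^(2/3) √S = (1/0.024) × 0.2529^(2/3) × √0.019 = 2.297 m/s. Hydraulic depth D_h = A/T = 0.465/1.538 = 0.3023 m.
Froude number Fr = V/√(g·D_h) = 2.297/√(9.81×0.3023) = 1.33, which is greater than 1, so the flow is supercritical.

supercritical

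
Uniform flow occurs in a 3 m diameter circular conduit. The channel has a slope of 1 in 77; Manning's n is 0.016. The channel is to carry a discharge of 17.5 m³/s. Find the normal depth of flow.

y_n = 1.36 m

Manning's equation rearranged: A R^(2/3) = nQ / (1·√S) = 0.016 × 17.5 / (√0.01299) = 2.457.
At y = 1.64 m: A R^(2/3) = 3.384 — over.
At y = 1.14 m: A R^(2/3) = 1.789 — short.
At y = 1.36 m: A R^(2/3) = 2.462 — matches.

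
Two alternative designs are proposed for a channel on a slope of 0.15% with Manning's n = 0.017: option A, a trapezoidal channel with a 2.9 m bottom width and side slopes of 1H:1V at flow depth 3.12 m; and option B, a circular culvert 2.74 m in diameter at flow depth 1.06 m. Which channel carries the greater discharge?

channel A

Channel A: With bottom width b = 2.9 m and side slope z = 1: A = (b + zy)y = (2.9 + 1×3.12)×3.12 = 18.78 m²; P = b + 2y√(1+z²) = 2.9 + 2×3.12×1.414 = 11.72 m. Hydraulic radius R = A/P = 18.78/11.72 = 1.602 m. Q_A = (1/0.017)·18.78·1.602^(2/3)·√0.0015 = 58.58 m³/s.
Channel B: For a circular section of diameter D = 2.74 m at depth y = 1.06 m, the central angle is θ = 2 arccos(1 − 2y/D) = 2.685 rad. Then A = (D²/8)(θ − sin θ) = 2.106 m² and P = Dθ/2 = 3.679 m. Hydraulic radius R = A/P = 2.106/3.679 = 0.5725 m. Q_B = (1/0.017)·2.106·0.5725^(2/3)·√0.0015 = 3.308 m³/s.
Q_A = 58.58 m³/s vs Q_B = 3.308 m³/s, so channel A carries more.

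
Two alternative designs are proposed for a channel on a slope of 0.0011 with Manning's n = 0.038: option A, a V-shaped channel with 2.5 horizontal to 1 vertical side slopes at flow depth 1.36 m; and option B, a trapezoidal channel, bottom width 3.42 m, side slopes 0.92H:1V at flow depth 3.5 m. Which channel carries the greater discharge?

channel B

Channel A: For a triangular section with side slope z = 2.5: A = zy² = 2.5×1.36² = 4.624 m²; P = 2y√(1+z²) = 2×1.36×2.693 = 7.324 m. Hydraulic radius R = A/P = 4.624/7.324 = 0.6314 m. Q_A = (1/0.038)·4.624·0.6314^(2/3)·√0.0011 = 2.97 m³/s.
Channel B: With bottom width b = 3.42 m and side slope z = 0.92: A = (b + zy)y = (3.42 + 0.92×3.5)×3.5 = 23.24 m²; P = b + 2y√(1+z²) = 3.42 + 2×3.5×1.359 = 12.93 m. Hydraulic radius R = A/P = 23.24/12.93 = 1.797 m. Q_B = (1/0.038)·23.24·1.797^(2/3)·√0.0011 = 29.98 m³/s.
Q_A = 2.97 m³/s vs Q_B = 29.98 m³/s, so channel B carries more.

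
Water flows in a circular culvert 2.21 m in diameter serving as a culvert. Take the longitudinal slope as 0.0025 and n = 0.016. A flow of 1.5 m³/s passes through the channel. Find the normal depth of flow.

Manning's equation rearranged: A R^(2/3) = nQ / (1·√S) = 0.016 × 1.5 / (√0.0025) = 0.48.
At y = 0.811 m: A R^(2/3) = 0.7422 — over.
At y = 0.645 m: A R^(2/3) = 0.4795 — ≈ 0.48.

y_n = 0.645 m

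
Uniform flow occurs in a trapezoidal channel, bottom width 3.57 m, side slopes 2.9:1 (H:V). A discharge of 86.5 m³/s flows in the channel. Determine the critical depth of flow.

At critical depth, Q² T / (g A³) = 1, i.e. A³/T = Q²/g = 86.5²/9.81 = 762.7.
Trying y = 1.97 m: A³/T = 407.8 — too small.
Trying y = 2.29 m: A³/T = 758.7 — close enough.

y_c = 2.29 m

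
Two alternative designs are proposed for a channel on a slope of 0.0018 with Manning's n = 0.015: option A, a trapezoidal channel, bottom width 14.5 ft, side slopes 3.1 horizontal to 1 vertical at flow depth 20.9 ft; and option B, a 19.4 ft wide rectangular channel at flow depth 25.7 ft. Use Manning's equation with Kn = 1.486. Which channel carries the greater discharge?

channel A

Channel A: With bottom width b = 14.5 ft and side slope z = 3.1: A = (b + zy)y = (14.5 + 3.1×20.9)×20.9 = 1657 ft²; P = b + 2y√(1+z²) = 14.5 + 2×20.9×3.257 = 150.7 ft. Hydraulic radius R = A/P = 1657/150.7 = 11 ft. Q_A = (1.486/0.015)·1657·11^(2/3)·√0.0018 = 34450 ft³/s.
Channel B: Flow area A = b·y = 19.4 × 25.7 = 498.6 ft². Wetted perimeter P = b + 2y = 19.4 + 2×25.7 = 70.8 ft. Hydraulic radius R = A/P = 498.6/70.8 = 7.042 ft. Q_B = (1.486/0.015)·498.6·7.042^(2/3)·√0.0018 = 7699 ft³/s.
Q_A = 34450 ft³/s vs Q_B = 7699 ft³/s, so channel A carries more.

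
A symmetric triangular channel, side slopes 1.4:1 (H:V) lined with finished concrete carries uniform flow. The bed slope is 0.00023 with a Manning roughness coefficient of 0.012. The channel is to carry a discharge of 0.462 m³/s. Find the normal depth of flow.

Manning's equation rearranged: A R^(2/3) = nQ / (1·√S) = 0.012 × 0.462 / (√0.00023) = 0.3656.
Trying y = 0.933 m: A R^(2/3) = 0.6389 — too large.
Trying y = 0.581 m: A R^(2/3) = 0.1807 — too small.
Trying y = 0.757 m: A R^(2/3) = 0.3659 — matches.

y_n = 0.757 m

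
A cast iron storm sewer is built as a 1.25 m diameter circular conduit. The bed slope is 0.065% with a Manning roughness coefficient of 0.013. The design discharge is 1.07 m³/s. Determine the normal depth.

y_n = 0.988 m

Manning's equation rearranged: A R^(2/3) = nQ / (1·√S) = 0.013 × 1.07 / (√0.00065) = 0.5456.
Try y = 1.09 m: A R^(2/3) = 0.5926 — over.
Try y = 0.742 m: A R^(2/3) = 0.3735 — short.
Try y = 0.988 m: A R^(2/3) = 0.5458 — matches.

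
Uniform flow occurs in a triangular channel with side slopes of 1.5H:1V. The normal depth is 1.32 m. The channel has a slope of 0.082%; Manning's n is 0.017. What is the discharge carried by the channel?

Q = 2.95 m³/s

For a triangular section with side slope z = 1.5: A = zy² = 1.5×1.32² = 2.614 m²; P = 2y√(1+z²) = 2×1.32×1.803 = 4.759 m.
Hydraulic radius R = A/P = 2.614/4.759 = 0.5492 m.
Manning's equation: Q = (1/n) A R^(2/3) S^(1/2) = (1/0.017) × 2.614 × 0.5492^(2/3) × 0.00082^(1/2) = 2.95 m³/s.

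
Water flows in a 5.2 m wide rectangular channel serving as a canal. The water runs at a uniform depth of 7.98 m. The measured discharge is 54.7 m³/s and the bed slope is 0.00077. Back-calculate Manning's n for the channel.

n = 0.033

Flow area A = b·y = 5.2 × 7.98 = 41.5 m². Wetted perimeter P = b + 2y = 5.2 + 2×7.98 = 21.16 m.
Hydraulic radius R = A/P = 41.5/21.16 = 1.961 m.
Rearranging Manning's equation: n = (1/Q) A R^(2/3) S^(1/2) = (1/54.7) × 41.5 × 1.961^(2/3) × √0.00077 = 0.033.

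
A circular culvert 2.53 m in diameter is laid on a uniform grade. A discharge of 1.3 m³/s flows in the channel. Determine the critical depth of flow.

At critical depth, Q² T / (g A³) = 1, i.e. A³/T = Q²/g = 1.3²/9.81 = 0.1723.
Trying y = 0.638 m: A³/T = 0.4482 — high.
Trying y = 0.401 m: A³/T = 0.0727 — low.
Trying y = 0.5 m: A³/T = 0.1729 — ≈ 0.1723.

y_c = 0.5 m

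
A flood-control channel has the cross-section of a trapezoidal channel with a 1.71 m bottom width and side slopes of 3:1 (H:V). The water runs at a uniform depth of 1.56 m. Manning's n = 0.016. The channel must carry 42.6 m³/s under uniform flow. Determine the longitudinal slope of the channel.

S = 0.00571

With bottom width b = 1.71 m and side slope z = 3: A = (b + zy)y = (1.71 + 3×1.56)×1.56 = 9.968 m²; P = b + 2y√(1+z²) = 1.71 + 2×1.56×3.162 = 11.58 m.
Hydraulic radius R = A/P = 9.968/11.58 = 0.8611 m.
From Manning's equation, S = [nQ / (1 A R^(2/3))]² = [0.016 × 42.6 / (1 × 9.968 × 0.8611^(2/3))]² = 0.00571.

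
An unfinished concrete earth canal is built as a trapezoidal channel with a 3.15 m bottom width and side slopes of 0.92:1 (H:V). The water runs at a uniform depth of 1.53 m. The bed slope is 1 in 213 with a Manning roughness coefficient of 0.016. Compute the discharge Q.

With bottom width b = 3.15 m and side slope z = 0.92: A = (b + zy)y = (3.15 + 0.92×1.53)×1.53 = 6.973 m²; P = b + 2y√(1+z²) = 3.15 + 2×1.53×1.359 = 7.308 m.
Hydraulic radius R = A/P = 6.973/7.308 = 0.9542 m.
Manning's equation: Q = (1/n) A R^(2/3) S^(1/2) = (1/0.016) × 6.973 × 0.9542^(2/3) × 0.004695^(1/2) = 28.9 m³/s.

Q = 28.9 m³/s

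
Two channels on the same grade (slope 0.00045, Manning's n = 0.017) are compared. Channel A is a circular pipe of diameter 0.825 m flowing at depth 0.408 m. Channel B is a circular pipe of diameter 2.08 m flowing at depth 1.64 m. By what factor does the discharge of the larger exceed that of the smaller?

23.1

Channel A: For a circular section of diameter D = 0.825 m at depth y = 0.408 m, the central angle is θ = 2 arccos(1 − 2y/D) = 3.12 rad. Then A = (D²/8)(θ − sin θ) = 0.2636 m² and P = Dθ/2 = 1.287 m. Hydraulic radius R = A/P = 0.2636/1.287 = 0.2048 m. Q_A = (1/0.017)·0.2636·0.2048^(2/3)·√0.00045 = 0.1143 m³/s.
Channel B: For a circular section of diameter D = 2.08 m at depth y = 1.64 m, the central angle is θ = 2 arccos(1 − 2y/D) = 4.372 rad. Then A = (D²/8)(θ − sin θ) = 2.874 m² and P = Dθ/2 = 4.546 m. Hydraulic radius R = A/P = 2.874/4.546 = 0.6321 m. Q_B = (1/0.017)·2.874·0.6321^(2/3)·√0.00045 = 2.641 m³/s.
The larger discharge is 2.641 m³/s and the smaller is 0.1143 m³/s; the ratio is 23.1.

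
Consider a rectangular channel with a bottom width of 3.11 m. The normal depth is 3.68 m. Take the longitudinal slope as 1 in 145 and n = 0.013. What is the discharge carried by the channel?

Flow area A = b·y = 3.11 × 3.68 = 11.44 m². Wetted perimeter P = b + 2y = 3.11 + 2×3.68 = 10.47 m.
Hydraulic radius R = A/P = 11.44/10.47 = 1.093 m.
Manning's equation: Q = (1/n) A R^(2/3) S^(1/2) = (1/0.013) × 11.44 × 1.093^(2/3) × 0.006897^(1/2) = 77.6 m³/s.

Q = 77.6 m³/s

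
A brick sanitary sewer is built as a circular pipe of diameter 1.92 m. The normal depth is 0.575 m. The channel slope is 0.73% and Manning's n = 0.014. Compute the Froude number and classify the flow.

supercritical

For a circular section of diameter D = 1.92 m at depth y = 0.575 m, the central angle is θ = 2 arccos(1 − 2y/D) = 2.316 rad. Then A = (D²/8)(θ − sin θ) = 0.7288 m² and P = Dθ/2 = 2.224 m.
Hydraulic radius R = A/P = 0.7288/2.224 = 0.3277 m.
V = (1/n) R^(2/3) √S = (1/0.014) × 0.3277^(2/3) × √0.0073 = 2.901 m/s. Hydraulic depth D_h = A/T = 0.7288/1.759 = 0.4143 m.
Froude number Fr = V/√(g·D_h) = 2.901/√(9.81×0.4143) = 1.44, which is greater than 1, so the flow is supercritical.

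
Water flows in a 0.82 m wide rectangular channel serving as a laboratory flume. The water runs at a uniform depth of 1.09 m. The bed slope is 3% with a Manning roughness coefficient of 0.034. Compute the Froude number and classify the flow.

Flow area A = b·y = 0.82 × 1.09 = 0.8938 m². Wetted perimeter P = b + 2y = 0.82 + 2×1.09 = 3 m.
Hydraulic radius R = A/P = 0.8938/3 = 0.2979 m.
V = (1/n) R^(2/3) √S = (1/0.034) × 0.2979^(2/3) × √0.03 = 2.272 m/s. Hydraulic depth D_h = A/T = 0.8938/0.82 = 1.09 m.
Froude number Fr = V/√(g·D_h) = 2.272/√(9.81×1.09) = 0.695, which is less than 1, so the flow is subcritical.

subcritical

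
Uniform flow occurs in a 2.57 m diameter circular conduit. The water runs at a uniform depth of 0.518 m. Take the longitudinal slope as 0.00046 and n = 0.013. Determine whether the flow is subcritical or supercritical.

subcritical

For a circular section of diameter D = 2.57 m at depth y = 0.518 m, the central angle is θ = 2 arccos(1 − 2y/D) = 1.862 rad. Then A = (D²/8)(θ − sin θ) = 0.7468 m² and P = Dθ/2 = 2.393 m.
Hydraulic radius R = A/P = 0.7468/2.393 = 0.3121 m.
V = (1/n) R^(2/3) √S = (1/0.013) × 0.3121^(2/3) × √0.00046 = 0.759 m/s. Hydraulic depth D_h = A/T = 0.7468/2.062 = 0.3622 m.
Froude number Fr = V/√(g·D_h) = 0.759/√(9.81×0.3622) = 0.403, which is less than 1, so the flow is subcritical.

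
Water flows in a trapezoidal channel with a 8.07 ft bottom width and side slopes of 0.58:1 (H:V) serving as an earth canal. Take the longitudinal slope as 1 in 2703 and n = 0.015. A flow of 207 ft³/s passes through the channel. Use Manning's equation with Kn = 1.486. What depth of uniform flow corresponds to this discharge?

y_n = 5 ft

Manning's equation rearranged: A R^(2/3) = nQ / (1.486·√S) = 0.015 × 207 / (1.486 × √0.00037) = 108.6.
At y = 3.55 ft: A R^(2/3) = 60.99 — short.
At y = 5 ft: A R^(2/3) = 108.8 — ≈ 108.6.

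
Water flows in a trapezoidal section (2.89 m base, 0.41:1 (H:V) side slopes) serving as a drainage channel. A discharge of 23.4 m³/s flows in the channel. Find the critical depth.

y_c = 1.73 m

At critical depth, Q² T / (g A³) = 1, i.e. A³/T = Q²/g = 23.4²/9.81 = 55.82.
Try y = 1.39 m: A³/T = 27.6 — too small.
Try y = 2.18 m: A³/T = 120 — too large.
Try y = 1.73 m: A³/T = 56.03 — ≈ 55.82.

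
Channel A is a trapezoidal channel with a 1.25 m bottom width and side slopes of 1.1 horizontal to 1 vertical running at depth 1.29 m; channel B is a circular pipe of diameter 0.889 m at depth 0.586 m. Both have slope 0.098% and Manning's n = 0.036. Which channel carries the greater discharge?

channel A

Channel A: With bottom width b = 1.25 m and side slope z = 1.1: A = (b + zy)y = (1.25 + 1.1×1.29)×1.29 = 3.443 m²; P = b + 2y√(1+z²) = 1.25 + 2×1.29×1.487 = 5.085 m. Hydraulic radius R = A/P = 3.443/5.085 = 0.677 m. Q_A = (1/0.036)·3.443·0.677^(2/3)·√0.00098 = 2.308 m³/s.
Channel B: For a circular section of diameter D = 0.889 m at depth y = 0.586 m, the central angle is θ = 2 arccos(1 − 2y/D) = 3.79 rad. Then A = (D²/8)(θ − sin θ) = 0.434 m² and P = Dθ/2 = 1.684 m. Hydraulic radius R = A/P = 0.434/1.684 = 0.2576 m. Q_B = (1/0.036)·0.434·0.2576^(2/3)·√0.00098 = 0.1528 m³/s.
Q_A = 2.308 m³/s vs Q_B = 0.1528 m³/s, so channel A carries more.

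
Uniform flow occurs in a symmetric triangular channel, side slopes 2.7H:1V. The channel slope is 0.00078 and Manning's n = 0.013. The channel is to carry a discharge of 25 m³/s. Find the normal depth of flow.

y_n = 2.09 m

Manning's equation rearranged: A R^(2/3) = nQ / (1·√S) = 0.013 × 25 / (√0.00078) = 11.64.
At y = 2.66 m: A R^(2/3) = 22.14 — too large.
At y = 1.43 m: A R^(2/3) = 4.23 — too small.
At y = 2.09 m: A R^(2/3) = 11.64 — matches.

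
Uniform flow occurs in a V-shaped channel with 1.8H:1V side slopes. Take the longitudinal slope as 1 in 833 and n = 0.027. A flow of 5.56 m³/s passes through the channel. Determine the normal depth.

Manning's equation rearranged: A R^(2/3) = nQ / (1·√S) = 0.027 × 5.56 / (√0.0012) = 4.333.
Trying y = 1.91 m: A R^(2/3) = 5.822 — over.
Trying y = 1.17 m: A R^(2/3) = 1.576 — short.
Trying y = 1.71 m: A R^(2/3) = 4.335 — matches.

y_n = 1.71 m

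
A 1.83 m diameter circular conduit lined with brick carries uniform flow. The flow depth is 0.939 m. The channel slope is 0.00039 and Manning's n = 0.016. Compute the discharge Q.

For a circular section of diameter D = 1.83 m at depth y = 0.939 m, the central angle is θ = 2 arccos(1 − 2y/D) = 3.194 rad. Then A = (D²/8)(θ − sin θ) = 1.359 m² and P = Dθ/2 = 2.923 m.
Hydraulic radius R = A/P = 1.359/2.923 = 0.465 m.
Manning's equation: Q = (1/n) A R^(2/3) S^(1/2) = (1/0.016) × 1.359 × 0.465^(2/3) × 0.00039^(1/2) = 1.01 m³/s.

Q = 1.01 m³/s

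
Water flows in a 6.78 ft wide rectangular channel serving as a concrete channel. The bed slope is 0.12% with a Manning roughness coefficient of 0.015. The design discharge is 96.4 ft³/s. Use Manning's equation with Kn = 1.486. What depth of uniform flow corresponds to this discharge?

Manning's equation rearranged: A R^(2/3) = nQ / (1.486·√S) = 0.015 × 96.4 / (1.486 × √0.0012) = 28.09.
Try y = 2.3 ft: A R^(2/3) = 19.24 — low.
Try y = 3.03 ft: A R^(2/3) = 28.1 — matches.

y_n = 3.03 ft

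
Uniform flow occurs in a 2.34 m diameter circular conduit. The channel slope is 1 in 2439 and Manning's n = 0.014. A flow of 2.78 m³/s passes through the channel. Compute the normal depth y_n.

Manning's equation rearranged: A R^(2/3) = nQ / (1·√S) = 0.014 × 2.78 / (√0.00041) = 1.922.
Try y = 1.64 m: A R^(2/3) = 2.523 — over.
Try y = 1.36 m: A R^(2/3) = 1.924 — matches.

y_n = 1.36 m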